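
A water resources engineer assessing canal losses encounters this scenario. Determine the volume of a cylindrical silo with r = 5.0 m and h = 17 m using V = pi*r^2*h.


V = pi * r^2 * h
  = pi * 5.0^2 * 17
  = pi * 25 * 17
  = 1335.18 m^3


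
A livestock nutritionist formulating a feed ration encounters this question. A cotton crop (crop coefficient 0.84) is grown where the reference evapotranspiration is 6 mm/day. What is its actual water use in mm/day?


ETc = Kc * ET0
    = 0.84 * 6
    = 5.04 mm/day


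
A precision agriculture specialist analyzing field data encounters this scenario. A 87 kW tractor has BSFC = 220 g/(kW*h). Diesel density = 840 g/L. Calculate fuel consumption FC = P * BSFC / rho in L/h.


FC = P * BSFC / rho_fuel
   = 87 * 220 / 840
   = 19140 / 840
   = 22.79 L/h


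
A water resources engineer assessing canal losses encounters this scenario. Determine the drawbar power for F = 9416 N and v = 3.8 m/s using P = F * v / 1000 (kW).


P = F * v / 1000
  = 9416 * 3.8 / 1000
  = 35780.80 / 1000
  = 35.78 kW


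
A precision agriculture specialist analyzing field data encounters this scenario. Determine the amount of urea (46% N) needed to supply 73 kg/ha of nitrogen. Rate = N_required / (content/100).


Rate = N_required / (N_content / 100)
     = 73 / (46 / 100)
     = 73 / 0.46
     = 158.70 kg/ha


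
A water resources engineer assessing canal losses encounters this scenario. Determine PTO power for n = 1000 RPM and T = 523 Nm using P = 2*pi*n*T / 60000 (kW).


P = 2*pi*n*T / 60000
  = 2*pi * 1000 * 523 / 60000
  = 3286105.92 / 60000
  = 54.77 kW


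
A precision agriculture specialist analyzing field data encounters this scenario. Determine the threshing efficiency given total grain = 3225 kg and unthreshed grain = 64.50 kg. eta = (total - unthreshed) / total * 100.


eta = (total - unthreshed) / total * 100
    = (3225 - 64.50) / 3225 * 100
    = 3160.50 / 3225 * 100
    = 98%


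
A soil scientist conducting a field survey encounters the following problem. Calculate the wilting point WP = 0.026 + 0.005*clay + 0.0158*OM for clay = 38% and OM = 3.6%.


WP = 0.026 + 0.005*38 + 0.0158*3.6
   = 0.026 + 0.1900 + 0.0569
   = 0.2729


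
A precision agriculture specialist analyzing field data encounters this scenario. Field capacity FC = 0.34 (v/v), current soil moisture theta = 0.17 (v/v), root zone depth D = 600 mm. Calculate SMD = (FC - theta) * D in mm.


SMD = (FC - theta) * D
    = (0.34 - 0.17) * 600
    = 0.170 * 600
    = 102 mm


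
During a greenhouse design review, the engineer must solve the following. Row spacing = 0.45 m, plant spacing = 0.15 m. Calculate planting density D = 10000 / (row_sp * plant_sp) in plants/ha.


D = 10000 / (row_sp * plant_sp)
  = 10000 / (0.45 * 0.15)
  = 10000 / 0.0675
  = 148148.15 plants/ha


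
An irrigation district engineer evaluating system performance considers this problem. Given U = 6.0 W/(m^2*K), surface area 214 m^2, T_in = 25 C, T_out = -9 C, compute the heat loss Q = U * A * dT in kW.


dT = 25 - (-9) = 34 K
Q = U * A * dT
  = 6.0 * 214 * 34
  = 43656 W = 43.66 kW


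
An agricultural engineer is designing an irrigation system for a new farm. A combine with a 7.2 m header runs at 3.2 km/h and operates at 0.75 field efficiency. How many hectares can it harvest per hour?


C = w * v * eta_f / 10
  = 7.2 * 3.2 * 0.75 / 10
  = 17.28 / 10
  = 1.73 ha/h


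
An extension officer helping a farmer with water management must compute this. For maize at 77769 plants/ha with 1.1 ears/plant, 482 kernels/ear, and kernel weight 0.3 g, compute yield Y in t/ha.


Y = density * ears * kernels * kw
  = 77769 * 1.1 * 482 * 0.3 g/ha
  = 12369937.14 g/ha
  = 12369.94 kg/ha = 12.37 t/ha


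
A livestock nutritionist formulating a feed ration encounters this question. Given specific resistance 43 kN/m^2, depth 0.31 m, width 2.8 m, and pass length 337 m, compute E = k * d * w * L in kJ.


E = k * d * w * L
  = 43 * 0.31 * 2.8 * 337
  = 12578.19 kJ


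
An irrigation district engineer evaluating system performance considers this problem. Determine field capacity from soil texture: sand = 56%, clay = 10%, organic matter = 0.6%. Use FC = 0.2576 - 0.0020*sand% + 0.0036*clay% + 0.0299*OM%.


FC = 0.2576 - 0.0020*56 + 0.0036*10 + 0.0299*0.6
   = 0.2576 - 0.1120 + 0.0360 + 0.0179
   = 0.1995


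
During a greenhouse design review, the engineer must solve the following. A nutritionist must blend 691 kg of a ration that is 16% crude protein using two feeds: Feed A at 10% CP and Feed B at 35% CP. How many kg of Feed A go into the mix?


parts_A = CP_b - target = 35 - 16 = 19
parts_B = target - CP_a = 16 - 10 = 6
total_parts = 19 + 6 = 25
Feed A = 691 * 19 / 25 = 525.16 kg
Feed B = 691 * 6 / 25 = 165.84 kg

525.16 kg


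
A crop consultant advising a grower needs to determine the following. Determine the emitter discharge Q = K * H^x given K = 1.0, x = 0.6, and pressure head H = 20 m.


Q = K * H^x
  = 1.0 * 20^0.6
  = 1.0 * 6.0342
  = 6.03 L/h


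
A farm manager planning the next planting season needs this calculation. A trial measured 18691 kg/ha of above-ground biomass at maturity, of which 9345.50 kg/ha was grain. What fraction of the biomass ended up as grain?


HI = grain_yield / biomass
   = 9345.50 / 18691
   = 0.50


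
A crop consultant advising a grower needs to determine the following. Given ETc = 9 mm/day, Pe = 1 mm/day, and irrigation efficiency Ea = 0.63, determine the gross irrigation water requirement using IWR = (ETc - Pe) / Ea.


IWR = (ETc - Pe) / Ea
    = (9 - 1) / 0.63
    = 8 / 0.63
    = 12.70 mm/day


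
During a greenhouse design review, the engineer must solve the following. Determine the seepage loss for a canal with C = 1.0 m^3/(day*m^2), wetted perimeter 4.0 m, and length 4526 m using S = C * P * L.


S = C * P * L
  = 1.0 * 4.0 * 4526
  = 18104 m^3/day


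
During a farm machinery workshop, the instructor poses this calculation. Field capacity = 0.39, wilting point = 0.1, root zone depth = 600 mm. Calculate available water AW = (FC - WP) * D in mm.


AW = (FC - WP) * D
   = (0.39 - 0.1) * 600
   = 0.29 * 600
   = 174 mm


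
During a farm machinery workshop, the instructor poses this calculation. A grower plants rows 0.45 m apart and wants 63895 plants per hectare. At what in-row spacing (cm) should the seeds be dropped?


spacing = 10000 / (row_sp * density)
        = 10000 / (0.45 * 63895)
        = 10000 / 28752.75
        = 0.34779 m = 34.78 cm


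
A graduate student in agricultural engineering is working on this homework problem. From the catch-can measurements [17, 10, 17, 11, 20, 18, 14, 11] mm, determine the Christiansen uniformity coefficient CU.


xbar = 118 / 8 = 14.750
sum|xi - xbar| = 26
CU = 100 * (1 - 26 / (8 * 14.750))
   = 100 * (1 - 0.2203)
   = 77.97%


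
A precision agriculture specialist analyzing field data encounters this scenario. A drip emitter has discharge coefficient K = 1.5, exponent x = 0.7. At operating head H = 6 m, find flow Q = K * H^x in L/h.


Q = K * H^x
  = 1.5 * 6^0.7
  = 1.5 * 3.5051
  = 5.26 L/h


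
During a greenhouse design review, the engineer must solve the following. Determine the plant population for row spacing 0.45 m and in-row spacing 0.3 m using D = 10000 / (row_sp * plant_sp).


D = 10000 / (row_sp * plant_sp)
  = 10000 / (0.45 * 0.3)
  = 10000 / 0.1350
  = 74074.07 plants/ha


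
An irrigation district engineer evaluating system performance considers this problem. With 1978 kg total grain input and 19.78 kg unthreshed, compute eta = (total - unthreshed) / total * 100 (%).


eta = (total - unthreshed) / total * 100
    = (1978 - 19.78) / 1978 * 100
    = 1958.22 / 1978 * 100
    = 99%


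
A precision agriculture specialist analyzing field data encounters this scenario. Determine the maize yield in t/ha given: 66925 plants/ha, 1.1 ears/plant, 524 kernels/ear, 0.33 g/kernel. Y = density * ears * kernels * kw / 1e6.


Y = density * ears * kernels * kw
  = 66925 * 1.1 * 524 * 0.33 g/ha
  = 12729938.10 g/ha
  = 12729.94 kg/ha = 12.73 t/ha


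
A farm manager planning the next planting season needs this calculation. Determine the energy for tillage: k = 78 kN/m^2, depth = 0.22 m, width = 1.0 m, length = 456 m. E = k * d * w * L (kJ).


E = k * d * w * L
  = 78 * 0.22 * 1.0 * 456
  = 7824.96 kJ


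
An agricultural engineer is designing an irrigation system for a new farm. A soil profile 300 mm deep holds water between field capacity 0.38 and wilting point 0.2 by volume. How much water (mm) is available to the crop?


AW = (FC - WP) * D
   = (0.38 - 0.2) * 300
   = 0.18 * 300
   = 54 mm


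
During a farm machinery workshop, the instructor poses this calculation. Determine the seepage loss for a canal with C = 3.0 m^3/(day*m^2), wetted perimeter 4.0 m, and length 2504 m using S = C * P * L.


S = C * P * L
  = 3.0 * 4.0 * 2504
  = 30048 m^3/day


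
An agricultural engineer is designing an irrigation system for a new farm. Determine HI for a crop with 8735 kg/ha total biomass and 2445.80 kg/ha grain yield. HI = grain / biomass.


HI = grain_yield / biomass
   = 2445.80 / 8735
   = 0.28


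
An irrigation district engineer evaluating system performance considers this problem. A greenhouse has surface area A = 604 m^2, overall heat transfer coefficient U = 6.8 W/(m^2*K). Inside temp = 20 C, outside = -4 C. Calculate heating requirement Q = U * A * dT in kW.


dT = 20 - (-4) = 24 K
Q = U * A * dT
  = 6.8 * 604 * 24
  = 98572.80 W = 98.57 kW


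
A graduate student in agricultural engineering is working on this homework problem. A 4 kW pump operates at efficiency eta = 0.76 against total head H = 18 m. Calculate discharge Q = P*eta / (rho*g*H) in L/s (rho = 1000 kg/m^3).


Q = (P * 1000 * eta) / (rho * g * H)
  = (4 * 1000 * 0.76) / (1000 * 9.81 * 18)
  = 3040 / 176580
  = 0.01722 m^3/s = 17.22 L/s


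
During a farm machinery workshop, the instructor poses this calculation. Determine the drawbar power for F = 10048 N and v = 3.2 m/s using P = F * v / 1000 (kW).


P = F * v / 1000
  = 10048 * 3.2 / 1000
  = 32153.60 / 1000
  = 32.15 kW


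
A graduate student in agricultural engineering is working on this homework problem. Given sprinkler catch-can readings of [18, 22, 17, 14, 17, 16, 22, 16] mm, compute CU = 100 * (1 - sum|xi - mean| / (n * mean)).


xbar = 142 / 8 = 17.750
sum|xi - xbar| = 17.500
CU = 100 * (1 - 17.500 / (8 * 17.750))
   = 100 * (1 - 0.1232)
   = 87.68%


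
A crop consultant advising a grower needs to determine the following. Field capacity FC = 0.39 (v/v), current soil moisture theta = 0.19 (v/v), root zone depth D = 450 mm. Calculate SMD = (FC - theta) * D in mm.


SMD = (FC - theta) * D
    = (0.39 - 0.19) * 450
    = 0.200 * 450
    = 90 mm


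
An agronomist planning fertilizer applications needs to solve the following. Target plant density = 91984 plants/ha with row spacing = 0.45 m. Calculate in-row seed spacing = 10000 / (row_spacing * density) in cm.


spacing = 10000 / (row_sp * density)
        = 10000 / (0.45 * 91984)
        = 10000 / 41392.80
        = 0.24159 m = 24.16 cm


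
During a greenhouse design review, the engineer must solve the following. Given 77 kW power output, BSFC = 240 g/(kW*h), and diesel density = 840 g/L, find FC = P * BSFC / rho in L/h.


FC = P * BSFC / rho_fuel
   = 77 * 240 / 840
   = 18480 / 840
   = 22 L/h


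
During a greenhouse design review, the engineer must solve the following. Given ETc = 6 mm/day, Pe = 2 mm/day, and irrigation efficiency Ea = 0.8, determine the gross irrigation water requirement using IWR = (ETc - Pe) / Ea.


IWR = (ETc - Pe) / Ea
    = (6 - 2) / 0.8
    = 4 / 0.8
    = 5 mm/day


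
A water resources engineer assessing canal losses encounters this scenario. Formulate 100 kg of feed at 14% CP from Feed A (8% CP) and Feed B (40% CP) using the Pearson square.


parts_A = CP_b - target = 40 - 14 = 26
parts_B = target - CP_a = 14 - 8 = 6
total_parts = 26 + 6 = 32
Feed A = 100 * 26 / 32 = 81.25 kg
Feed B = 100 * 6 / 32 = 18.75 kg

81.25 kg


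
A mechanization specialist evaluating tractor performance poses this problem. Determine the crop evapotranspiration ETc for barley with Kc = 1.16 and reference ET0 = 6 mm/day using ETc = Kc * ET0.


ETc = Kc * ET0
    = 1.16 * 6
    = 6.96 mm/day


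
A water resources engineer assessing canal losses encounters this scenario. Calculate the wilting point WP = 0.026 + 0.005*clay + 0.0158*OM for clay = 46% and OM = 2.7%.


WP = 0.026 + 0.005*46 + 0.0158*2.7
   = 0.026 + 0.2300 + 0.0427
   = 0.2987


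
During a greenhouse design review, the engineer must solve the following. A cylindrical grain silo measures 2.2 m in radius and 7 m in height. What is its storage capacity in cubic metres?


V = pi * r^2 * h
  = pi * 2.2^2 * 7
  = pi * 4.84 * 7
  = 106.44 m^3


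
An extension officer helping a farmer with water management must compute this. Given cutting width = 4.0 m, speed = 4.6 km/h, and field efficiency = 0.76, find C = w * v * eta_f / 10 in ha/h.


C = w * v * eta_f / 10
  = 4.0 * 4.6 * 0.76 / 10
  = 13.98 / 10
  = 1.40 ha/h


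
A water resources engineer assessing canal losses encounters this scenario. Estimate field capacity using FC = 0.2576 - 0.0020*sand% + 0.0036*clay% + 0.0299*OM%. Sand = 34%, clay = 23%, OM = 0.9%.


FC = 0.2576 - 0.0020*34 + 0.0036*23 + 0.0299*0.9
   = 0.2576 - 0.0680 + 0.0828 + 0.0269
   = 0.2993


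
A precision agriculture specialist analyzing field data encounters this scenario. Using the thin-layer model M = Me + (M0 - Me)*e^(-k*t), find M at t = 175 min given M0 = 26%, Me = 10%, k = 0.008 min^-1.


M = Me + (M0 - Me) * e^(-k*t)
  = 10 + (26 - 10) * e^(-0.008*175)
  = 10 + 16 * e^(-1.400)
  = 10 + 16 * 0.24660
  = 10 + 3.9456
  = 13.95%


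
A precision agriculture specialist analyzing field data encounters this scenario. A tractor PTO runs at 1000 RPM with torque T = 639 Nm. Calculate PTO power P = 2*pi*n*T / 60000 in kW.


P = 2*pi*n*T / 60000
  = 2*pi * 1000 * 639 / 60000
  = 4014955.41 / 60000
  = 66.92 kW


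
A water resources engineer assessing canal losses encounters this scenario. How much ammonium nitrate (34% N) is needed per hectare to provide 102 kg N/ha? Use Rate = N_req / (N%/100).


Rate = N_required / (N_content / 100)
     = 102 / (34 / 100)
     = 102 / 0.34
     = 300 kg/ha


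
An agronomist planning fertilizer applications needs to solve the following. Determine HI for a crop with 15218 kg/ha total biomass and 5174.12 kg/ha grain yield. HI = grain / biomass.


HI = grain_yield / biomass
   = 5174.12 / 15218
   = 0.34


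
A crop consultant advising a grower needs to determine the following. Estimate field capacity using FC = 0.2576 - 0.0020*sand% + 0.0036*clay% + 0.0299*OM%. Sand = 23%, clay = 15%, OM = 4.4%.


FC = 0.2576 - 0.0020*23 + 0.0036*15 + 0.0299*4.4
   = 0.2576 - 0.0460 + 0.0540 + 0.1316
   = 0.3972


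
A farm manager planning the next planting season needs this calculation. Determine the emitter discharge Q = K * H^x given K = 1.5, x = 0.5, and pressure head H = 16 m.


Q = K * H^x
  = 1.5 * 16^0.5
  = 1.5 * 4
  = 6 L/h


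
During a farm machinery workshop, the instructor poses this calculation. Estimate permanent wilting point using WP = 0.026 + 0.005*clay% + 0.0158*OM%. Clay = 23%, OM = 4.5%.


WP = 0.026 + 0.005*23 + 0.0158*4.5
   = 0.026 + 0.1150 + 0.0711
   = 0.2121


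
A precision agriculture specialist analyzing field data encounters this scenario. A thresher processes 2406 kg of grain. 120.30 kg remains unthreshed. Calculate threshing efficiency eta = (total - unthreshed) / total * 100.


eta = (total - unthreshed) / total * 100
    = (2406 - 120.30) / 2406 * 100
    = 2285.70 / 2406 * 100
    = 95%


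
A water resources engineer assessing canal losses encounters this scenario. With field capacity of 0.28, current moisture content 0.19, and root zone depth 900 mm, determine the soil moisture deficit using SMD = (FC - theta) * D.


SMD = (FC - theta) * D
    = (0.28 - 0.19) * 900
    = 0.090 * 900
    = 81 mm


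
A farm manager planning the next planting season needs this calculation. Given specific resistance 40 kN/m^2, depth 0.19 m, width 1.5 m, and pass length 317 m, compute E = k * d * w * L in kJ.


E = k * d * w * L
  = 40 * 0.19 * 1.5 * 317
  = 3613.80 kJ


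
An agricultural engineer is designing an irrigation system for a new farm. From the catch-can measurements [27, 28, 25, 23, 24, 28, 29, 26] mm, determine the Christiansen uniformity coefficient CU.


xbar = 210 / 8 = 26.250
sum|xi - xbar| = 14
CU = 100 * (1 - 14 / (8 * 26.250))
   = 100 * (1 - 0.0667)
   = 93.33%


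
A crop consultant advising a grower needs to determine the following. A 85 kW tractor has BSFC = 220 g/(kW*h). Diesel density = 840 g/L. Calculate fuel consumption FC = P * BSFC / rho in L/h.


FC = P * BSFC / rho_fuel
   = 85 * 220 / 840
   = 18700 / 840
   = 22.26 L/h


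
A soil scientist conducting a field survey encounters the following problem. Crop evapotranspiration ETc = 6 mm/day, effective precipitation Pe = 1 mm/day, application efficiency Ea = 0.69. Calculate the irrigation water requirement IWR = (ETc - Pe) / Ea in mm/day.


IWR = (ETc - Pe) / Ea
    = (6 - 1) / 0.69
    = 5 / 0.69
    = 7.25 mm/day


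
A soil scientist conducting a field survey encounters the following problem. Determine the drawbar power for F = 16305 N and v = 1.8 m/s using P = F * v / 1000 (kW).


P = F * v / 1000
  = 16305 * 1.8 / 1000
  = 29349 / 1000
  = 29.35 kW


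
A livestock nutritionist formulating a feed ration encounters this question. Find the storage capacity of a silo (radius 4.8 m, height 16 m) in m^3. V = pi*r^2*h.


V = pi * r^2 * h
  = pi * 4.8^2 * 16
  = pi * 23.04 * 16
  = 1158.12 m^3


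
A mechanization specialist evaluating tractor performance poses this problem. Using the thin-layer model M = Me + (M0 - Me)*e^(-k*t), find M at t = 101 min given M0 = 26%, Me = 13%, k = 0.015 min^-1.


M = Me + (M0 - Me) * e^(-k*t)
  = 13 + (26 - 13) * e^(-0.015*101)
  = 13 + 13 * e^(-1.515)
  = 13 + 13 * 0.21981
  = 13 + 2.8575
  = 15.86%


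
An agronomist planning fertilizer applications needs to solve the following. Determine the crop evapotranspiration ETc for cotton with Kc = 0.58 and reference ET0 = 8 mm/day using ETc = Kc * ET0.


ETc = Kc * ET0
    = 0.58 * 8
    = 4.64 mm/day


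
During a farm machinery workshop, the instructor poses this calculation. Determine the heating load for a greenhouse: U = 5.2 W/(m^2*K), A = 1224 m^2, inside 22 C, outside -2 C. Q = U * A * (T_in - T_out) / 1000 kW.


dT = 22 - (-2) = 24 K
Q = U * A * dT
  = 5.2 * 1224 * 24
  = 152755.20 W = 152.76 kW


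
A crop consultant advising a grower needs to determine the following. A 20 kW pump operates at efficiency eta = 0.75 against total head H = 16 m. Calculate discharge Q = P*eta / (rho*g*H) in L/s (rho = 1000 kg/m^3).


Q = (P * 1000 * eta) / (rho * g * H)
  = (20 * 1000 * 0.75) / (1000 * 9.81 * 16)
  = 15000 / 156960
  = 0.09557 m^3/s = 95.57 L/s


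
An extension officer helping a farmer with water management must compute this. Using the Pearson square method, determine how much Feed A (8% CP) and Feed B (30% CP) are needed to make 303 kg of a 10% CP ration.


parts_A = CP_b - target = 30 - 10 = 20
parts_B = target - CP_a = 10 - 8 = 2
total_parts = 20 + 2 = 22
Feed A = 303 * 20 / 22 = 275.45 kg
Feed B = 303 * 2 / 22 = 27.55 kg

275.45 kg


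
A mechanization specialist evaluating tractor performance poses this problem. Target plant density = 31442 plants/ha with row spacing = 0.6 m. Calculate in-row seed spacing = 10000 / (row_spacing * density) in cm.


spacing = 10000 / (row_sp * density)
        = 10000 / (0.6 * 31442)
        = 10000 / 18865.20
        = 0.53008 m = 53.01 cm


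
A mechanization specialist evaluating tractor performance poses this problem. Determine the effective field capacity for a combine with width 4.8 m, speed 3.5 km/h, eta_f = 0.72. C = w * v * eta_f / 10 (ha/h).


C = w * v * eta_f / 10
  = 4.8 * 3.5 * 0.72 / 10
  = 12.10 / 10
  = 1.21 ha/h


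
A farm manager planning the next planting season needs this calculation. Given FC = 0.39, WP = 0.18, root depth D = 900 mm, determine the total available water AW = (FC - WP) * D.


AW = (FC - WP) * D
   = (0.39 - 0.18) * 900
   = 0.21 * 900
   = 189 mm


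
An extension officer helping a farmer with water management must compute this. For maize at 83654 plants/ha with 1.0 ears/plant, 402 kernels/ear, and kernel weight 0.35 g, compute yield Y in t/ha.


Y = density * ears * kernels * kw
  = 83654 * 1.0 * 402 * 0.35 g/ha
  = 11770117.80 g/ha
  = 11770.12 kg/ha = 11.77 t/ha


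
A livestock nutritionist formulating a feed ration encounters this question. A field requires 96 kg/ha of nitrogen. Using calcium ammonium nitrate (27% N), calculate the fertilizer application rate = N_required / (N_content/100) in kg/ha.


Rate = N_required / (N_content / 100)
     = 96 / (27 / 100)
     = 96 / 0.27
     = 355.56 kg/ha


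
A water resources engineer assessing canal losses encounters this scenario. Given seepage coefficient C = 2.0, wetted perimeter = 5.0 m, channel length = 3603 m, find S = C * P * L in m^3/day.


S = C * P * L
  = 2.0 * 5.0 * 3603
  = 36030 m^3/day


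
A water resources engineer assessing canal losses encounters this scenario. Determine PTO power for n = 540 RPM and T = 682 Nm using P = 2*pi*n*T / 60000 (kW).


P = 2*pi*n*T / 60000
  = 2*pi * 540 * 682 / 60000
  = 2313971.48 / 60000
  = 38.57 kW


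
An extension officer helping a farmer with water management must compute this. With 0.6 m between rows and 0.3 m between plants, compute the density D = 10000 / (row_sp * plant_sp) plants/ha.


D = 10000 / (row_sp * plant_sp)
  = 10000 / (0.6 * 0.3)
  = 10000 / 0.1800
  = 55555.56 plants/ha


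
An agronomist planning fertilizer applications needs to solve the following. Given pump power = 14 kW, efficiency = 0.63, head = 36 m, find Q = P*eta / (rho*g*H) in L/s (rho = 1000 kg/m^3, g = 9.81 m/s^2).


Q = (P * 1000 * eta) / (rho * g * H)
  = (14 * 1000 * 0.63) / (1000 * 9.81 * 36)
  = 8820 / 353160
  = 0.02497 m^3/s = 24.97 L/s


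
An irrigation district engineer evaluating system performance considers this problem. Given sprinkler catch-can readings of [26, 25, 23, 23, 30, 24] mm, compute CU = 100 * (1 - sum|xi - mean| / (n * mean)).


xbar = 151 / 6 = 25.167
sum|xi - xbar| = 11.333
CU = 100 * (1 - 11.333 / (6 * 25.167))
   = 100 * (1 - 0.0751)
   = 92.49%


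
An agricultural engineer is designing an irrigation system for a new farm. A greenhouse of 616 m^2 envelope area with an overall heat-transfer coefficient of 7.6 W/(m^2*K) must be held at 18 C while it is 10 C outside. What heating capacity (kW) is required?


dT = 18 - (10) = 8 K
Q = U * A * dT
  = 7.6 * 616 * 8
  = 37452.80 W = 37.45 kW


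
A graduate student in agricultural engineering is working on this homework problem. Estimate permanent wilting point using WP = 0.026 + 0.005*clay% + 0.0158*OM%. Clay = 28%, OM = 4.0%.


WP = 0.026 + 0.005*28 + 0.0158*4.0
   = 0.026 + 0.1400 + 0.0632
   = 0.2292


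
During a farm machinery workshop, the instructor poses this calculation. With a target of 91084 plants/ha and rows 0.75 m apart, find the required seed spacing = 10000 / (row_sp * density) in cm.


spacing = 10000 / (row_sp * density)
        = 10000 / (0.75 * 91084)
        = 10000 / 68313
        = 0.14639 m = 14.64 cm


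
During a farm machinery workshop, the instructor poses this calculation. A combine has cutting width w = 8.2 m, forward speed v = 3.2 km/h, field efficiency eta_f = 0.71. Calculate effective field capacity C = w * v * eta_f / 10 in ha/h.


C = w * v * eta_f / 10
  = 8.2 * 3.2 * 0.71 / 10
  = 18.63 / 10
  = 1.86 ha/h


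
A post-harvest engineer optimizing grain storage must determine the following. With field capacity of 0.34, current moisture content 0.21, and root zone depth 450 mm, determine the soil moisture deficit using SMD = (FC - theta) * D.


SMD = (FC - theta) * D
    = (0.34 - 0.21) * 450
    = 0.130 * 450
    = 58.50 mm


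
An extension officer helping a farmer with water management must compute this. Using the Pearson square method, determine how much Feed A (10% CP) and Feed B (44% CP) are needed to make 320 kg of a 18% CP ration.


parts_A = CP_b - target = 44 - 18 = 26
parts_B = target - CP_a = 18 - 10 = 8
total_parts = 26 + 8 = 34
Feed A = 320 * 26 / 34 = 244.71 kg
Feed B = 320 * 8 / 34 = 75.29 kg

244.71 kg


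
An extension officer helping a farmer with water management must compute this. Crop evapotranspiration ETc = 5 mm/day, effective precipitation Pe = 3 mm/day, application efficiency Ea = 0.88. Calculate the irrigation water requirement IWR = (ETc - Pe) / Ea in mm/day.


IWR = (ETc - Pe) / Ea
    = (5 - 3) / 0.88
    = 2 / 0.88
    = 2.27 mm/day


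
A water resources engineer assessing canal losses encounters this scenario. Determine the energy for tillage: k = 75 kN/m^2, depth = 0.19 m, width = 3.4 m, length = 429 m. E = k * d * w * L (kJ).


E = k * d * w * L
  = 75 * 0.19 * 3.4 * 429
  = 20785.05 kJ


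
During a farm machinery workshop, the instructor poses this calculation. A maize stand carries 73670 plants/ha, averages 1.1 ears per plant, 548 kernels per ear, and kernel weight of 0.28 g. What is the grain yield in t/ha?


Y = density * ears * kernels * kw
  = 73670 * 1.1 * 548 * 0.28 g/ha
  = 12434317.28 g/ha
  = 12434.32 kg/ha = 12.43 t/ha


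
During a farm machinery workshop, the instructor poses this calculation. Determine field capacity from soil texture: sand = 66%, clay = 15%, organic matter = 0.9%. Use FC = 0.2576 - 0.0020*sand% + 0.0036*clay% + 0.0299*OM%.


FC = 0.2576 - 0.0020*66 + 0.0036*15 + 0.0299*0.9
   = 0.2576 - 0.1320 + 0.0540 + 0.0269
   = 0.2065


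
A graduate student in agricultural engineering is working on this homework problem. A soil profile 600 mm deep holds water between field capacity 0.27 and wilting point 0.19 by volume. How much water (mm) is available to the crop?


AW = (FC - WP) * D
   = (0.27 - 0.19) * 600
   = 0.08 * 600
   = 48 mm


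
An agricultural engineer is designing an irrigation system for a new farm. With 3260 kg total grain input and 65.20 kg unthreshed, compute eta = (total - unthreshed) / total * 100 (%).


eta = (total - unthreshed) / total * 100
    = (3260 - 65.20) / 3260 * 100
    = 3194.80 / 3260 * 100
    = 98%


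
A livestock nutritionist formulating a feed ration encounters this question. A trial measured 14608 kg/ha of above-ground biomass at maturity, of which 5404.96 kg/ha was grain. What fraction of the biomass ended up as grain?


HI = grain_yield / biomass
   = 5404.96 / 14608
   = 0.37


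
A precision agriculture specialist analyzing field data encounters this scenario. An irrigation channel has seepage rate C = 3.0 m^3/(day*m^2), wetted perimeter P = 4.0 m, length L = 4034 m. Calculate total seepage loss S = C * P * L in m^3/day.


S = C * P * L
  = 3.0 * 4.0 * 4034
  = 48408 m^3/day


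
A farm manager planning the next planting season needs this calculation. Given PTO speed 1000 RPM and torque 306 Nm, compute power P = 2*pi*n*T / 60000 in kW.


P = 2*pi*n*T / 60000
  = 2*pi * 1000 * 306 / 60000
  = 1922654.70 / 60000
  = 32.04 kW


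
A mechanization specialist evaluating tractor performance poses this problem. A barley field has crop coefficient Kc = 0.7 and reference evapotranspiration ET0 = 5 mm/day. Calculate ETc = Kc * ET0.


ETc = Kc * ET0
    = 0.7 * 5
    = 3.50 mm/day


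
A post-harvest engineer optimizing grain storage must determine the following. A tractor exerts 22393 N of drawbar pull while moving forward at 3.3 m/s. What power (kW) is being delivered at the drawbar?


P = F * v / 1000
  = 22393 * 3.3 / 1000
  = 73896.90 / 1000
  = 73.90 kW


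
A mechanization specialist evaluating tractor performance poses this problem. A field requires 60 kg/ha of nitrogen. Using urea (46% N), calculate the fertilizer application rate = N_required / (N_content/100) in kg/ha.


Rate = N_required / (N_content / 100)
     = 60 / (46 / 100)
     = 60 / 0.46
     = 130.43 kg/ha


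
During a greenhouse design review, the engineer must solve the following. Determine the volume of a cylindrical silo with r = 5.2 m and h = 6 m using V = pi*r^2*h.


V = pi * r^2 * h
  = pi * 5.2^2 * 6
  = pi * 27.04 * 6
  = 509.69 m^3


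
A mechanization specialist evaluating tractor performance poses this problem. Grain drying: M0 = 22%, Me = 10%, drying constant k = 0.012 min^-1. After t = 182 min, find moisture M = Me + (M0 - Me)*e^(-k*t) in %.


M = Me + (M0 - Me) * e^(-k*t)
  = 10 + (22 - 10) * e^(-0.012*182)
  = 10 + 12 * e^(-2.184)
  = 10 + 12 * 0.11259
  = 10 + 1.3511
  = 11.35%


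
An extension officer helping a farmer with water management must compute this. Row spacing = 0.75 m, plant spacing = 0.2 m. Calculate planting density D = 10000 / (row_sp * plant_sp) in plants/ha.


D = 10000 / (row_sp * plant_sp)
  = 10000 / (0.75 * 0.2)
  = 10000 / 0.1500
  = 66666.67 plants/ha


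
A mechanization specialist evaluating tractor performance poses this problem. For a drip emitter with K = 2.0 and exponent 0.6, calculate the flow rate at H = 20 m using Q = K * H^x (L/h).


Q = K * H^x
  = 2.0 * 20^0.6
  = 2.0 * 6.0342
  = 12.07 L/h


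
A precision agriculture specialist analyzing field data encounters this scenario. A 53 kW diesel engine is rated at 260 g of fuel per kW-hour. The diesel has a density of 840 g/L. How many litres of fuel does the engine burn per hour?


FC = P * BSFC / rho_fuel
   = 53 * 260 / 840
   = 13780 / 840
   = 16.40 L/h


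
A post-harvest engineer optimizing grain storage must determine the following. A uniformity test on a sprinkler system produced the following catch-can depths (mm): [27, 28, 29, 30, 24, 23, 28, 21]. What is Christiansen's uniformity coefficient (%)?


xbar = 210 / 8 = 26.250
sum|xi - xbar| = 21.500
CU = 100 * (1 - 21.500 / (8 * 26.250))
   = 100 * (1 - 0.1024)
   = 89.76%


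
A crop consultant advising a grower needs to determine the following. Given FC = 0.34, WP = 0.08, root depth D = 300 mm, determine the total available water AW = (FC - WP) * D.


AW = (FC - WP) * D
   = (0.34 - 0.08) * 300
   = 0.26 * 300
   = 78 mm


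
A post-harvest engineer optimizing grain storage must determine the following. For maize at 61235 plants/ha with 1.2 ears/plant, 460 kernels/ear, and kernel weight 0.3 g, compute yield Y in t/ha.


Y = density * ears * kernels * kw
  = 61235 * 1.2 * 460 * 0.3 g/ha
  = 10140516 g/ha
  = 10140.52 kg/ha = 10.14 t/ha


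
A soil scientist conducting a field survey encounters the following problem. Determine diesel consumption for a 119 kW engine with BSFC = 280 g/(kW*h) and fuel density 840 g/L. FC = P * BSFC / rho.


FC = P * BSFC / rho_fuel
   = 119 * 280 / 840
   = 33320 / 840
   = 39.67 L/h


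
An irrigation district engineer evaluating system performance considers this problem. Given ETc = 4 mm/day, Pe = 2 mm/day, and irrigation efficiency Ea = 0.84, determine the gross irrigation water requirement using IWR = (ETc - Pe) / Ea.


IWR = (ETc - Pe) / Ea
    = (4 - 2) / 0.84
    = 2 / 0.84
    = 2.38 mm/day


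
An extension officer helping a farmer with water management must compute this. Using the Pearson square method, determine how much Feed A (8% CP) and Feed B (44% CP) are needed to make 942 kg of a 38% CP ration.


parts_A = CP_b - target = 44 - 38 = 6
parts_B = target - CP_a = 38 - 8 = 30
total_parts = 6 + 30 = 36
Feed A = 942 * 6 / 36 = 157 kg
Feed B = 942 * 30 / 36 = 785 kg

157 kg


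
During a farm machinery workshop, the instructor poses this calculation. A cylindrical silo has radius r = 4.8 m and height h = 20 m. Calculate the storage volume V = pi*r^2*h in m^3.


V = pi * r^2 * h
  = pi * 4.8^2 * 20
  = pi * 23.04 * 20
  = 1447.65 m^3


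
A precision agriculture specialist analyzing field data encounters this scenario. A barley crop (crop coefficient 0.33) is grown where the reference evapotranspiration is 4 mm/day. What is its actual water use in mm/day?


ETc = Kc * ET0
    = 0.33 * 4
    = 1.32 mm/day


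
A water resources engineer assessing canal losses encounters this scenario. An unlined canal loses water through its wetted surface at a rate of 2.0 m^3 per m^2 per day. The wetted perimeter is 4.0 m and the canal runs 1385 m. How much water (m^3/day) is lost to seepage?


S = C * P * L
  = 2.0 * 4.0 * 1385
  = 11080 m^3/day


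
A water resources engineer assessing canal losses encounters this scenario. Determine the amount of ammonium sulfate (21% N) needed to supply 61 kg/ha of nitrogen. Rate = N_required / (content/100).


Rate = N_required / (N_content / 100)
     = 61 / (21 / 100)
     = 61 / 0.21
     = 290.48 kg/ha


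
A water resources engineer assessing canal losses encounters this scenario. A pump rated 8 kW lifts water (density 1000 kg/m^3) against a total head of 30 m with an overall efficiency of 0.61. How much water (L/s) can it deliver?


Q = (P * 1000 * eta) / (rho * g * H)
  = (8 * 1000 * 0.61) / (1000 * 9.81 * 30)
  = 4880 / 294300
  = 0.01658 m^3/s = 16.58 L/s


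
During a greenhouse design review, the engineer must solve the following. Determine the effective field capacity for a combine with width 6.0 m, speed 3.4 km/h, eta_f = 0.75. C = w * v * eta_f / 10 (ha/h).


C = w * v * eta_f / 10
  = 6.0 * 3.4 * 0.75 / 10
  = 15.30 / 10
  = 1.53 ha/h


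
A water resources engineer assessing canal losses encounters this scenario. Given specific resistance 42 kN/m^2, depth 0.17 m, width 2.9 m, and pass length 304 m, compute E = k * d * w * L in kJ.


E = k * d * w * L
  = 42 * 0.17 * 2.9 * 304
  = 6294.62 kJ


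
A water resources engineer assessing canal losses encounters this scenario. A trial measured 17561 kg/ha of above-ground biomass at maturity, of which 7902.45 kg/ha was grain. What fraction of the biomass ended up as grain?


HI = grain_yield / biomass
   = 7902.45 / 17561
   = 0.45


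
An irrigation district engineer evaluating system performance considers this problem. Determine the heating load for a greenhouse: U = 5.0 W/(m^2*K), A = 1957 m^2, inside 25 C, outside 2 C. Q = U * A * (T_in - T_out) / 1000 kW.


dT = 25 - (2) = 23 K
Q = U * A * dT
  = 5.0 * 1957 * 23
  = 225055 W = 225.06 kW


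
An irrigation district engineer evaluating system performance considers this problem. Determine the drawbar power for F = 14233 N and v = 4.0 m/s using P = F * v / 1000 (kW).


P = F * v / 1000
  = 14233 * 4.0 / 1000
  = 56932 / 1000
  = 56.93 kW


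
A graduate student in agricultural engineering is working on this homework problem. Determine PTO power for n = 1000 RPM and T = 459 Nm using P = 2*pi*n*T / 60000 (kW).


P = 2*pi*n*T / 60000
  = 2*pi * 1000 * 459 / 60000
  = 2883982.06 / 60000
  = 48.07 kW


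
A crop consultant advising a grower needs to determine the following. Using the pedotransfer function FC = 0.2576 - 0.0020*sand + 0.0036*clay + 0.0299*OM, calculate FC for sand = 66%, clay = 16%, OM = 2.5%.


FC = 0.2576 - 0.0020*66 + 0.0036*16 + 0.0299*2.5
   = 0.2576 - 0.1320 + 0.0576 + 0.0748
   = 0.2580


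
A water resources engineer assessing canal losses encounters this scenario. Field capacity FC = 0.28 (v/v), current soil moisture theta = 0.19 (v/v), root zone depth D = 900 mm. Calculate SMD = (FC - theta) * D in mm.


SMD = (FC - theta) * D
    = (0.28 - 0.19) * 900
    = 0.090 * 900
    = 81 mm


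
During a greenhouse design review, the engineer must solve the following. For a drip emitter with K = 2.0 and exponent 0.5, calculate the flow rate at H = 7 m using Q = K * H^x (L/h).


Q = K * H^x
  = 2.0 * 7^0.5
  = 2.0 * 2.6458
  = 5.29 L/h


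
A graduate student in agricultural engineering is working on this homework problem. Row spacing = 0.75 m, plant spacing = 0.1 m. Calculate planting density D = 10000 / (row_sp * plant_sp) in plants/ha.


D = 10000 / (row_sp * plant_sp)
  = 10000 / (0.75 * 0.1)
  = 10000 / 0.0750
  = 133333.33 plants/ha


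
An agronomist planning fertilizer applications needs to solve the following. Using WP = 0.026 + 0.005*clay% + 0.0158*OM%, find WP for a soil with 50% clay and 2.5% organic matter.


WP = 0.026 + 0.005*50 + 0.0158*2.5
   = 0.026 + 0.2500 + 0.0395
   = 0.3155


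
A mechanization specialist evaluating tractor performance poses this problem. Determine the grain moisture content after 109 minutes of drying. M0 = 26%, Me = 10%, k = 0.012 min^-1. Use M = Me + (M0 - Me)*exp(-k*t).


M = Me + (M0 - Me) * e^(-k*t)
  = 10 + (26 - 10) * e^(-0.012*109)
  = 10 + 16 * e^(-1.308)
  = 10 + 16 * 0.27036
  = 10 + 4.3258
  = 14.33%


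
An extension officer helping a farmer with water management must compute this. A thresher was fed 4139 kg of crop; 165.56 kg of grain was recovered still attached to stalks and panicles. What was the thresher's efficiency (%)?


eta = (total - unthreshed) / total * 100
    = (4139 - 165.56) / 4139 * 100
    = 3973.44 / 4139 * 100
    = 96%


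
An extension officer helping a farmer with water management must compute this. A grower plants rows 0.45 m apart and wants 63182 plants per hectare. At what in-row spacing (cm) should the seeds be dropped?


spacing = 10000 / (row_sp * density)
        = 10000 / (0.45 * 63182)
        = 10000 / 28431.90
        = 0.35172 m = 35.17 cm


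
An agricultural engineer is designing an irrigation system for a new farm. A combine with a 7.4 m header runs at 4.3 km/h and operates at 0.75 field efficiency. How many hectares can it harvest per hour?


C = w * v * eta_f / 10
  = 7.4 * 4.3 * 0.75 / 10
  = 23.87 / 10
  = 2.39 ha/h


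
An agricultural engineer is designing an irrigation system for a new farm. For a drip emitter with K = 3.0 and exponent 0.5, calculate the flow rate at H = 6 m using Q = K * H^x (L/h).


Q = K * H^x
  = 3.0 * 6^0.5
  = 3.0 * 2.4495
  = 7.35 L/h


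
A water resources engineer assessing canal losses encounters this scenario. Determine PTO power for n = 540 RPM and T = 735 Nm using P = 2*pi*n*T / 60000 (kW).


P = 2*pi*n*T / 60000
  = 2*pi * 540 * 735 / 60000
  = 2493796.25 / 60000
  = 41.56 kW


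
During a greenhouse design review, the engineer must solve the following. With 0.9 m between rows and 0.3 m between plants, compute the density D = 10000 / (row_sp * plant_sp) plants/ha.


D = 10000 / (row_sp * plant_sp)
  = 10000 / (0.9 * 0.3)
  = 10000 / 0.2700
  = 37037.04 plants/ha


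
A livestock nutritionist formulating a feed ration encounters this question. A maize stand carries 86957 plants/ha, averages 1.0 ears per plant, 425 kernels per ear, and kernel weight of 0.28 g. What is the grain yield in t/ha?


Y = density * ears * kernels * kw
  = 86957 * 1.0 * 425 * 0.28 g/ha
  = 10347883.00 g/ha
  = 10347.88 kg/ha = 10.35 t/ha


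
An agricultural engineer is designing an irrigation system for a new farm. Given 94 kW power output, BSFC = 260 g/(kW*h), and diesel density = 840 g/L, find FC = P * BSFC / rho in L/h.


FC = P * BSFC / rho_fuel
   = 94 * 260 / 840
   = 24440 / 840
   = 29.10 L/h


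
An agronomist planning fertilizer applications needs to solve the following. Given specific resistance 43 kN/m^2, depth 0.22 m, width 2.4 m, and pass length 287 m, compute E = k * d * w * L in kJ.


E = k * d * w * L
  = 43 * 0.22 * 2.4 * 287
  = 6516.05 kJ


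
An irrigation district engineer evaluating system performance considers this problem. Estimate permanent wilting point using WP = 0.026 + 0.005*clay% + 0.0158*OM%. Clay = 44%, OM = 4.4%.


WP = 0.026 + 0.005*44 + 0.0158*4.4
   = 0.026 + 0.2200 + 0.0695
   = 0.3155
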